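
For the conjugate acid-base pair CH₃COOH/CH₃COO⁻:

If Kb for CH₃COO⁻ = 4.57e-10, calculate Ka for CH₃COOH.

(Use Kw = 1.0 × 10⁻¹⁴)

For a conjugate pair Ka × Kb = Kw, so Ka = Kw/Kb = 1.0 × 10⁻¹⁴ / 4.57e-10 = 2.19e-05.

K_a = 2.19e-05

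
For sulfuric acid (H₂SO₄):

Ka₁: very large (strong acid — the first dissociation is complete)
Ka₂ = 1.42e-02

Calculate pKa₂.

pKa₂ = -log(Ka₂) = -log(1.42e-02) = 1.85.

pK_{a2} = 1.85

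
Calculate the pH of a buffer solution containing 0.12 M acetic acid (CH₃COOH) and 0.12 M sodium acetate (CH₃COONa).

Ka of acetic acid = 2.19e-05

pKa = -log(2.19e-05) = 4.66. pH = pKa + log([A⁻]/[HA]) = 4.66 + log(0.12/0.12)

pH = 4.66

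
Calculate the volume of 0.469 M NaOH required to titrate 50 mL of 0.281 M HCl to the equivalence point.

At equivalence: moles acid = moles base. moles HCl = 0.281 × 50/1000 = 0.01405 mol. V_base = moles / 0.469 × 1000 = 30.0 mL.

V_{base} = 30.0 mL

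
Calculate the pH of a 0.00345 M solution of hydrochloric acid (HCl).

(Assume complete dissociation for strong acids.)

[H⁺] = 0.00345 M for strong acid. pH = -log[H⁺] = -log(0.00345)

pH = 2.46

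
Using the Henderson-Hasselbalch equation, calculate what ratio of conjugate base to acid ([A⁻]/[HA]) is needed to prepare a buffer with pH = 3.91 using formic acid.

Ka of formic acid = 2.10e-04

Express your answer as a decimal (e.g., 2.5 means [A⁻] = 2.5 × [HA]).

pKa = -log(2.10e-04) = 3.6778. pH = pKa + log([A⁻]/[HA]), so log([A⁻]/[HA]) = pH − pKa = 3.91 − 3.6778 = 0.2322. [A⁻]/[HA] = 10^(0.2322) = 1.71

[A⁻]/[HA] = 1.71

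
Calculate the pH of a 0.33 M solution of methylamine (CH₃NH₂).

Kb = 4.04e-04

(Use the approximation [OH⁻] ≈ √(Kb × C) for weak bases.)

[OH⁻] = √(Kb × C) = √(4.04e-04 × 0.33) = 1.1546e-02. pOH = 1.94, pH = 14 - pOH

pH = 12.06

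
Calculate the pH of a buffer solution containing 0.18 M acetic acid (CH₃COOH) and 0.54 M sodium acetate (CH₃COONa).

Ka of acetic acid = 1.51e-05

pKa = -log(1.51e-05) = 4.82. pH = pKa + log([A⁻]/[HA]) = 4.82 + log(0.54/0.18)

pH = 5.30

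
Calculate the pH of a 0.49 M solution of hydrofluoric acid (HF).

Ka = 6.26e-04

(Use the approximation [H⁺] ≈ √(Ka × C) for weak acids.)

[H⁺] = √(Ka × C) = √(6.26e-04 × 0.49) = 1.7514e-02. pH = -log(1.7514e-02)

pH = 1.76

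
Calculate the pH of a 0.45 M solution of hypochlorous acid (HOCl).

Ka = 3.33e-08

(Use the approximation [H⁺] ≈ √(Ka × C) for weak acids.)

[H⁺] = √(Ka × C) = √(3.33e-08 × 0.45) = 1.2241e-04. pH = -log(1.2241e-04)

pH = 3.91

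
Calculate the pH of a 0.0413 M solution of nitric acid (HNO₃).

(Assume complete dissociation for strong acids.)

[H⁺] = 0.0413 M for strong acid. pH = -log[H⁺] = -log(0.0413)

pH = 1.38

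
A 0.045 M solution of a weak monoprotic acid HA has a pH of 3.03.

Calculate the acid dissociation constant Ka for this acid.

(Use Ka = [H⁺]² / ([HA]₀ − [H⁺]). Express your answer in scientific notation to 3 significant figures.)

[H⁺] = 10^(−pH) = 10^(−3.03) = 9.333e-04 M. For HA ⇌ H⁺ + A⁻, Ka = [H⁺][A⁻]/[HA] = [H⁺]² / ([HA]₀ − [H⁺]) = (9.333e-04)² / (0.045 − 9.333e-04) = 1.98e-05.

K_a = 1.98e-05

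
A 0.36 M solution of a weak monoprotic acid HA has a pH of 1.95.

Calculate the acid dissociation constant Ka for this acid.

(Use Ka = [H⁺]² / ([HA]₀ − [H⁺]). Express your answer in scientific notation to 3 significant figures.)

[H⁺] = 10^(−pH) = 10^(−1.95) = 1.122e-02 M. For HA ⇌ H⁺ + A⁻, Ka = [H⁺][A⁻]/[HA] = [H⁺]² / ([HA]₀ − [H⁺]) = (1.122e-02)² / (0.36 − 1.122e-02) = 3.61e-04.

K_a = 3.61e-04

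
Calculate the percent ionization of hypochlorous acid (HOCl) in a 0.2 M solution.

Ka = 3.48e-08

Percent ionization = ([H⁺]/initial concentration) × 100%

Using Ka equilibrium: x² + Ka×x - Ka×C = 0. Solving: [H⁺] = 8.3409e-05. Percent = (8.3409e-05/0.2) × 100

Percent ionization = 0.0417%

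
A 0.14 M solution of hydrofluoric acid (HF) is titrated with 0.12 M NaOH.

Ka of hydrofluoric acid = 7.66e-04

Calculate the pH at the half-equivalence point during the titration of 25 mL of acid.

At half-equivalence [HA] = [A⁻], so Henderson-Hasselbalch gives pH = pKa = -log(7.66e-04) = 3.12.

pH = pKa = 3.12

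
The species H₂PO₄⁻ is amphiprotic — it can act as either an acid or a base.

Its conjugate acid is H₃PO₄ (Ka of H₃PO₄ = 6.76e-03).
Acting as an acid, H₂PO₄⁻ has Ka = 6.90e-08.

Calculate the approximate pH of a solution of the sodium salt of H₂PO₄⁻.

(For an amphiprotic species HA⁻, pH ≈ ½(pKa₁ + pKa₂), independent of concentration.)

pKa₁ = -log(6.76e-03) = 2.17; pKa₂ = -log(6.90e-08) = 7.16. For an amphiprotic species, pH ≈ ½(pKa₁ + pKa₂) = ½(2.17 + 7.16) = 4.67.

pH = 4.67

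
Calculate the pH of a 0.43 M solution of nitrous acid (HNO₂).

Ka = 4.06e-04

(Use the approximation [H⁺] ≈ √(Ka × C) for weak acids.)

[H⁺] = √(Ka × C) = √(4.06e-04 × 0.43) = 1.3213e-02. pH = -log(1.3213e-02)

pH = 1.88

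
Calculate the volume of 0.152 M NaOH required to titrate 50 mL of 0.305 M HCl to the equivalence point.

At equivalence: moles acid = moles base. moles HCl = 0.305 × 50/1000 = 0.01525 mol. V_base = moles / 0.152 × 1000 = 100.3 mL.

V_{base} = 100.3 mL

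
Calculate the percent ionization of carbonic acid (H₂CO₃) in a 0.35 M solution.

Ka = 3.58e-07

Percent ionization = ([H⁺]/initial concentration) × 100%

Using Ka equilibrium: x² + Ka×x - Ka×C = 0. Solving: [H⁺] = 3.5380e-04. Percent = (3.5380e-04/0.35) × 100

Percent ionization = 0.101%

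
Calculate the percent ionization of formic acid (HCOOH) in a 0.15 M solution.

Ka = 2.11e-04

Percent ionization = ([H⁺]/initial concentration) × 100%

Using Ka equilibrium: x² + Ka×x - Ka×C = 0. Solving: [H⁺] = 5.5213e-03. Percent = (5.5213e-03/0.15) × 100

Percent ionization = 3.68%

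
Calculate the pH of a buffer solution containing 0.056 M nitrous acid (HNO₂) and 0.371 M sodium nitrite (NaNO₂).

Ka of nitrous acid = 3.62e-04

pKa = -log(3.62e-04) = 3.44. pH = pKa + log([A⁻]/[HA]) = 3.44 + log(0.371/0.056)

pH = 4.26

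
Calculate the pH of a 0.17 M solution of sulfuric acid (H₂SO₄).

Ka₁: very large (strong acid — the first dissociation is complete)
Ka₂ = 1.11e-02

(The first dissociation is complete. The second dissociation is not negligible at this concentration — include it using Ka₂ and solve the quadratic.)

First dissociation is complete: [H⁺]₀ = [HSO₄⁻]₀ = C = 0.17 M. Second dissociation HSO₄⁻ ⇌ H⁺ + SO₄²⁻: let x = [SO₄²⁻]. Ka₂ = (C + x)·x / (C − x) = 1.11e-02 → x² + (C + Ka₂)·x − Ka₂·C = 0 → x² + 0.18110·x − 1.887e-03 = 0. x = (−0.18110 + √(0.18110² + 4 × 1.887e-03)) / 2 = 9.8806e-03 M. [H⁺] = C + x = 0.17 + 9.8806e-03 = 1.7988e-01 M. pH = -log(1.7988e-01) = 0.75.

pH = 0.75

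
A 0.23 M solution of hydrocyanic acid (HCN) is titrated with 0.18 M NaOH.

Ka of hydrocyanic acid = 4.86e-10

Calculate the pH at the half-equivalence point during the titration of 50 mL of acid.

At half-equivalence [HA] = [A⁻], so Henderson-Hasselbalch gives pH = pKa = -log(4.86e-10) = 9.31.

pH = pKa = 9.31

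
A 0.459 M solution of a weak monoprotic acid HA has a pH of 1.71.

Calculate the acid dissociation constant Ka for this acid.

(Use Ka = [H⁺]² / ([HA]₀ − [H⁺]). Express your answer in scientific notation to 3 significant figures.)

[H⁺] = 10^(−pH) = 10^(−1.71) = 1.950e-02 M. For HA ⇌ H⁺ + A⁻, Ka = [H⁺][A⁻]/[HA] = [H⁺]² / ([HA]₀ − [H⁺]) = (1.950e-02)² / (0.459 − 1.950e-02) = 8.65e-04.

K_a = 8.65e-04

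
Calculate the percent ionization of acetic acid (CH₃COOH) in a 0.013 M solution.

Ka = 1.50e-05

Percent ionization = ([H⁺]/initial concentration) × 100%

Using Ka equilibrium: x² + Ka×x - Ka×C = 0. Solving: [H⁺] = 4.3415e-04. Percent = (4.3415e-04/0.013) × 100

Percent ionization = 3.34%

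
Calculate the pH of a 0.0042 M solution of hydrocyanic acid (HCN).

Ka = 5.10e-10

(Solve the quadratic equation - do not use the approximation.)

x² + Ka×x - Ka×C = 0. Using quadratic formula: [H⁺] = 1.4633e-06

pH = 5.83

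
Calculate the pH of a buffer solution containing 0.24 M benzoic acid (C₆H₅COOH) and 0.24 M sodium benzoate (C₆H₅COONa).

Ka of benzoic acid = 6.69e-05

pKa = -log(6.69e-05) = 4.17. pH = pKa + log([A⁻]/[HA]) = 4.17 + log(0.24/0.24)

pH = 4.17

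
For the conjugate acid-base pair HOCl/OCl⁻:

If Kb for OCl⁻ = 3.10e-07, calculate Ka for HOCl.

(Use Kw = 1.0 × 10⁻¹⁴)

For a conjugate pair Ka × Kb = Kw, so Ka = Kw/Kb = 1.0 × 10⁻¹⁴ / 3.10e-07 = 3.23e-08.

K_a = 3.23e-08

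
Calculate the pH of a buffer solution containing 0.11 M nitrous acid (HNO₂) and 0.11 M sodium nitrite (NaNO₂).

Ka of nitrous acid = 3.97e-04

pKa = -log(3.97e-04) = 3.40. pH = pKa + log([A⁻]/[HA]) = 3.40 + log(0.11/0.11)

pH = 3.40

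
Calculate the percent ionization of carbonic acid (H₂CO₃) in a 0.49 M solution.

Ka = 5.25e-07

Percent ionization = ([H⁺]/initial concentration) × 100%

Using Ka equilibrium: x² + Ka×x - Ka×C = 0. Solving: [H⁺] = 5.0694e-04. Percent = (5.0694e-04/0.49) × 100

Percent ionization = 0.103%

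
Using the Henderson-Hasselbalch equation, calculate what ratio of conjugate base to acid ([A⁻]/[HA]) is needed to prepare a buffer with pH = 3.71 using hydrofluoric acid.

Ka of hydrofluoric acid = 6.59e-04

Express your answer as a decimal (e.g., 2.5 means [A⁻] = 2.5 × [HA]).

pKa = -log(6.59e-04) = 3.1811. pH = pKa + log([A⁻]/[HA]), so log([A⁻]/[HA]) = pH − pKa = 3.71 − 3.1811 = 0.5289. [A⁻]/[HA] = 10^(0.5289) = 3.38

[A⁻]/[HA] = 3.38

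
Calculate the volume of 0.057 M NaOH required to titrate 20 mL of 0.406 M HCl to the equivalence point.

At equivalence: moles acid = moles base. moles HCl = 0.406 × 20/1000 = 0.00812 mol. V_base = moles / 0.057 × 1000 = 142.5 mL.

V_{base} = 142.5 mL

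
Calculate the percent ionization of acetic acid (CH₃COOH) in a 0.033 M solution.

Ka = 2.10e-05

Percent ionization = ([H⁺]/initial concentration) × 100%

Using Ka equilibrium: x² + Ka×x - Ka×C = 0. Solving: [H⁺] = 8.2203e-04. Percent = (8.2203e-04/0.033) × 100

Percent ionization = 2.49%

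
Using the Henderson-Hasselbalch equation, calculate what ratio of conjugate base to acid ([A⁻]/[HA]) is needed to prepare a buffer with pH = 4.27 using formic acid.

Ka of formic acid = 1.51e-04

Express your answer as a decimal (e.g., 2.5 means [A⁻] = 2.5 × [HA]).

pKa = -log(1.51e-04) = 3.8210. pH = pKa + log([A⁻]/[HA]), so log([A⁻]/[HA]) = pH − pKa = 4.27 − 3.8210 = 0.4490. [A⁻]/[HA] = 10^(0.4490) = 2.81

[A⁻]/[HA] = 2.81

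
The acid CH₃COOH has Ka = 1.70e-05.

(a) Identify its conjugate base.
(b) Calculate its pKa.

(a) The conjugate base is formed by removing one H⁺ from CH₃COOH, giving CH₃COO⁻. (b) pKa = -log(Ka) = -log(1.70e-05) = 4.77.

Conjugate base: CH₃COO⁻; pK_a = 4.77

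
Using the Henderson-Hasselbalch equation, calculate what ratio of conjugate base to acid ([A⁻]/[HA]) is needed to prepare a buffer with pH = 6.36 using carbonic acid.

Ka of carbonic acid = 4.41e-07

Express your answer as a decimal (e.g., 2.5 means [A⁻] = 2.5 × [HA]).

pKa = -log(4.41e-07) = 6.3556. pH = pKa + log([A⁻]/[HA]), so log([A⁻]/[HA]) = pH − pKa = 6.36 − 6.3556 = 0.0044. [A⁻]/[HA] = 10^(0.0044) = 1.01

[A⁻]/[HA] = 1.01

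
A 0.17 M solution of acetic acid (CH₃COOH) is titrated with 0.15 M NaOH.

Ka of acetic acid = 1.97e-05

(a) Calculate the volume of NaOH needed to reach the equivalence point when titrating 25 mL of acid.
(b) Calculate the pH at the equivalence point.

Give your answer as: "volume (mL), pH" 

moles acid = 0.17 × 25/1000 = 0.00425 mol; V_base = moles/0.15 × 1000 = 28.3 mL. At equivalence only the conjugate base is present: [A⁻] = 0.00425/0.053 = 7.9687e-02 M. Kb = Kw/Ka = 5.08e-10; [OH⁻] = √(Kb × [A⁻]) = 6.3601e-06; pOH = 5.20; pH = 14 - pOH = 8.80.

V = 28.3 mL, pH = 8.80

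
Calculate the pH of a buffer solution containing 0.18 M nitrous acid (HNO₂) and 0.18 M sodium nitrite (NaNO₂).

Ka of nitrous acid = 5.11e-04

pKa = -log(5.11e-04) = 3.29. pH = pKa + log([A⁻]/[HA]) = 3.29 + log(0.18/0.18)

pH = 3.29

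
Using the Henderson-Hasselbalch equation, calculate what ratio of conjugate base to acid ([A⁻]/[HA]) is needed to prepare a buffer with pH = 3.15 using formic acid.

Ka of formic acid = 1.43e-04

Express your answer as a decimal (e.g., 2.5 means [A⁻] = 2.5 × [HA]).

pKa = -log(1.43e-04) = 3.8447. pH = pKa + log([A⁻]/[HA]), so log([A⁻]/[HA]) = pH − pKa = 3.15 − 3.8447 = -0.6947. [A⁻]/[HA] = 10^(-0.6947) = 0.202

[A⁻]/[HA] = 0.202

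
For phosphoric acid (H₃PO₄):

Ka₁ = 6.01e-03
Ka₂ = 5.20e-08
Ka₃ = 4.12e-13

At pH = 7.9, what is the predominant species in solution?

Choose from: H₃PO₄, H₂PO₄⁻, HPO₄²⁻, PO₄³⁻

pKa₁ = 2.22, pKa₂ = 7.28, pKa₃ = 12.39. For a polyprotic acid the predominant species crosses at each pKa: below pKa_n the protonated form dominates, above it the deprotonated form does. At pH = 7.9, the predominant species is HPO₄²⁻.

HPO₄²⁻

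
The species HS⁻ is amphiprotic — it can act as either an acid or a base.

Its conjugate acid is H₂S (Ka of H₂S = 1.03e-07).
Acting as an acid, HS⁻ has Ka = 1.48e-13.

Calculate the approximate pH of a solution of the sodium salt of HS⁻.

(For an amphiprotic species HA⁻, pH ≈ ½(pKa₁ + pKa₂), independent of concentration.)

pKa₁ = -log(1.03e-07) = 6.99; pKa₂ = -log(1.48e-13) = 12.83. For an amphiprotic species, pH ≈ ½(pKa₁ + pKa₂) = ½(6.99 + 12.83) = 9.91.

pH = 9.91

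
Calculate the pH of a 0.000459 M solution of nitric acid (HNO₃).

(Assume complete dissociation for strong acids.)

[H⁺] = 0.000459 M for strong acid. pH = -log[H⁺] = -log(0.000459)

pH = 3.34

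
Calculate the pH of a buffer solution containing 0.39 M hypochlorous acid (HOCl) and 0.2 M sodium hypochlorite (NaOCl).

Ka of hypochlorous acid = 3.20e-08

pKa = -log(3.20e-08) = 7.49. pH = pKa + log([A⁻]/[HA]) = 7.49 + log(0.2/0.39)

pH = 7.20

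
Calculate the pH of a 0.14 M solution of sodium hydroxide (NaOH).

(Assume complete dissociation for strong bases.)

[OH⁻] = 0.14 M for strong base. pOH = -log[OH⁻] = 0.85, pH = 14 - pOH

pH = 13.15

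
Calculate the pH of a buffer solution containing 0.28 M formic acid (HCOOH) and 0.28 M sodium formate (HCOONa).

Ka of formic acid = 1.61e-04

pKa = -log(1.61e-04) = 3.79. pH = pKa + log([A⁻]/[HA]) = 3.79 + log(0.28/0.28)

pH = 3.79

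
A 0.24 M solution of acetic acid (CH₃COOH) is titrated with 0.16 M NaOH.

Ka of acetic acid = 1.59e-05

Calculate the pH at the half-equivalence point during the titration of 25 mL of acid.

At half-equivalence [HA] = [A⁻], so Henderson-Hasselbalch gives pH = pKa = -log(1.59e-05) = 4.80.

pH = pKa = 4.80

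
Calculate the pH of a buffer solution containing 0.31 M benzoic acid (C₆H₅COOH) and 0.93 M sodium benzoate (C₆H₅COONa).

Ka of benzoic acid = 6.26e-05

pKa = -log(6.26e-05) = 4.20. pH = pKa + log([A⁻]/[HA]) = 4.20 + log(0.93/0.31)

pH = 4.68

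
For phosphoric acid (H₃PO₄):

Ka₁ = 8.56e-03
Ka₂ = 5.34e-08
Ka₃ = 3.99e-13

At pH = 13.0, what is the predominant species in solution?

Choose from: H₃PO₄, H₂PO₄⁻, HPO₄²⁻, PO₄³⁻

pKa₁ = 2.07, pKa₂ = 7.27, pKa₃ = 12.40. For a polyprotic acid the predominant species crosses at each pKa: below pKa_n the protonated form dominates, above it the deprotonated form does. At pH = 13.0, the predominant species is PO₄³⁻.

PO₄³⁻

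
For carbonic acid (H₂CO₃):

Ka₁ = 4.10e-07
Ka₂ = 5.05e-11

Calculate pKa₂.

pKa₂ = -log(Ka₂) = -log(5.05e-11) = 10.30.

pK_{a2} = 10.30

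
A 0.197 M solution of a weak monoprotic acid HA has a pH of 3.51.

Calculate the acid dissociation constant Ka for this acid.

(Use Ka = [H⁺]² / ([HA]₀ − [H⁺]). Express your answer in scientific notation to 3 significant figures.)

[H⁺] = 10^(−pH) = 10^(−3.51) = 3.090e-04 M. For HA ⇌ H⁺ + A⁻, Ka = [H⁺][A⁻]/[HA] = [H⁺]² / ([HA]₀ − [H⁺]) = (3.090e-04)² / (0.197 − 3.090e-04) = 4.86e-07.

K_a = 4.86e-07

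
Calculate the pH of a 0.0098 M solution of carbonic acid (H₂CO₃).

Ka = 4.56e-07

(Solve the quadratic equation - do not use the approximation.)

x² + Ka×x - Ka×C = 0. Using quadratic formula: [H⁺] = 6.6621e-05

pH = 4.18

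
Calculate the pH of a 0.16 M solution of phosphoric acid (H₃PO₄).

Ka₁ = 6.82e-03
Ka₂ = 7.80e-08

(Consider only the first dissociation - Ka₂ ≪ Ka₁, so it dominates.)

First dissociation dominates. From Ka₁ = [H⁺][HA⁻]/[H₂A], x² + Ka₁·x − Ka₁·C = 0 with C = 0.16 M and Ka₁ = 6.82e-03. Solving: [H⁺] = (−Ka₁ + √(Ka₁² + 4·Ka₁·C)) / 2 = 2.9799e-02 M. pH = -log(2.9799e-02) = 1.53.

pH = 1.53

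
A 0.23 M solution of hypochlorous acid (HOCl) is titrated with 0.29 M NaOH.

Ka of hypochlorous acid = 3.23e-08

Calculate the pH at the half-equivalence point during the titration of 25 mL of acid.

At half-equivalence [HA] = [A⁻], so Henderson-Hasselbalch gives pH = pKa = -log(3.23e-08) = 7.49.

pH = pKa = 7.49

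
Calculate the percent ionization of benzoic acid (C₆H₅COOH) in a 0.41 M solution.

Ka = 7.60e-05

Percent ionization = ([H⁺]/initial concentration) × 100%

Using Ka equilibrium: x² + Ka×x - Ka×C = 0. Solving: [H⁺] = 5.5442e-03. Percent = (5.5442e-03/0.41) × 100

Percent ionization = 1.35%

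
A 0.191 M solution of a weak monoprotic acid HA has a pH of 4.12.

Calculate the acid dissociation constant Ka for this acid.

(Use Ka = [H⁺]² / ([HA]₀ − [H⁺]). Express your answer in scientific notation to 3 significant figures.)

[H⁺] = 10^(−pH) = 10^(−4.12) = 7.586e-05 M. For HA ⇌ H⁺ + A⁻, Ka = [H⁺][A⁻]/[HA] = [H⁺]² / ([HA]₀ − [H⁺]) = (7.586e-05)² / (0.191 − 7.586e-05) = 3.01e-08.

K_a = 3.01e-08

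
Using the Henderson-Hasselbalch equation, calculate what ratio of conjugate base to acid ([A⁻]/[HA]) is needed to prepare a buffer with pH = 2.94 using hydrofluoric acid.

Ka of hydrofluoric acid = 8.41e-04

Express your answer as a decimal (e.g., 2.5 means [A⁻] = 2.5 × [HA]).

pKa = -log(8.41e-04) = 3.0752. pH = pKa + log([A⁻]/[HA]), so log([A⁻]/[HA]) = pH − pKa = 2.94 − 3.0752 = -0.1352. [A⁻]/[HA] = 10^(-0.1352) = 0.732

[A⁻]/[HA] = 0.732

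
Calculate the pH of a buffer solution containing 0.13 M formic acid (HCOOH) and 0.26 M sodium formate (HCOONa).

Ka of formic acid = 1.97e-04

pKa = -log(1.97e-04) = 3.71. pH = pKa + log([A⁻]/[HA]) = 3.71 + log(0.26/0.13)

pH = 4.01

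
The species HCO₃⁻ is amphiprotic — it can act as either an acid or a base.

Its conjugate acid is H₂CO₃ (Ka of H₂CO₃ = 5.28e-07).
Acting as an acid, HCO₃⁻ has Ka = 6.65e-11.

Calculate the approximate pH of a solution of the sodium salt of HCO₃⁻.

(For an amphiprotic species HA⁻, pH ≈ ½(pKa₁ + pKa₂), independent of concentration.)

pKa₁ = -log(5.28e-07) = 6.28; pKa₂ = -log(6.65e-11) = 10.18. For an amphiprotic species, pH ≈ ½(pKa₁ + pKa₂) = ½(6.28 + 10.18) = 8.23.

pH = 8.23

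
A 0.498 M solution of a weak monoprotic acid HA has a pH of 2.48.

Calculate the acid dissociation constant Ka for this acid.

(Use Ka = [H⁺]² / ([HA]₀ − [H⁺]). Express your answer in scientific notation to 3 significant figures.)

[H⁺] = 10^(−pH) = 10^(−2.48) = 3.311e-03 M. For HA ⇌ H⁺ + A⁻, Ka = [H⁺][A⁻]/[HA] = [H⁺]² / ([HA]₀ − [H⁺]) = (3.311e-03)² / (0.498 − 3.311e-03) = 2.22e-05.

K_a = 2.22e-05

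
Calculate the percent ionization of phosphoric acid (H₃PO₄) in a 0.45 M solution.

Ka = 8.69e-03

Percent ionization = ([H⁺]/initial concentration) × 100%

Using Ka equilibrium: x² + Ka×x - Ka×C = 0. Solving: [H⁺] = 5.8340e-02. Percent = (5.8340e-02/0.45) × 100

Percent ionization = 13%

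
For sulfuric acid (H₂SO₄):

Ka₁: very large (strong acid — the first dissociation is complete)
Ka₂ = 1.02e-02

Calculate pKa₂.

pKa₂ = -log(Ka₂) = -log(1.02e-02) = 1.99.

pK_{a2} = 1.99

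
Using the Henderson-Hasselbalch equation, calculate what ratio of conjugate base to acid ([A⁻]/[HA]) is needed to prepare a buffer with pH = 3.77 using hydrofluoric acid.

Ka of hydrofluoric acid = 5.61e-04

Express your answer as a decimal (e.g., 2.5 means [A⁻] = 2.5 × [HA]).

pKa = -log(5.61e-04) = 3.2510. pH = pKa + log([A⁻]/[HA]), so log([A⁻]/[HA]) = pH − pKa = 3.77 − 3.2510 = 0.5190. [A⁻]/[HA] = 10^(0.5190) = 3.30

[A⁻]/[HA] = 3.30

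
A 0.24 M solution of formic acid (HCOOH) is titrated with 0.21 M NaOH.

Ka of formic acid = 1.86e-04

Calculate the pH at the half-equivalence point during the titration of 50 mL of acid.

At half-equivalence [HA] = [A⁻], so Henderson-Hasselbalch gives pH = pKa = -log(1.86e-04) = 3.73.

pH = pKa = 3.73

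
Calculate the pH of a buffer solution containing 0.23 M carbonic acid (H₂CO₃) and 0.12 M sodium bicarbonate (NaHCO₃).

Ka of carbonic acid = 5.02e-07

pKa = -log(5.02e-07) = 6.30. pH = pKa + log([A⁻]/[HA]) = 6.30 + log(0.12/0.23)

pH = 6.02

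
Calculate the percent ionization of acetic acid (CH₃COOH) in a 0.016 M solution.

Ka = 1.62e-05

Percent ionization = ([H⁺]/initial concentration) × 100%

Using Ka equilibrium: x² + Ka×x - Ka×C = 0. Solving: [H⁺] = 5.0108e-04. Percent = (5.0108e-04/0.016) × 100

Percent ionization = 3.13%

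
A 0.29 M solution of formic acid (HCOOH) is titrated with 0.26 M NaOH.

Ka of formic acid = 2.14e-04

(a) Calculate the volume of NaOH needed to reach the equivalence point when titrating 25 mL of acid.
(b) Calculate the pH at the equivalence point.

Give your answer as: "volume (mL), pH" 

moles acid = 0.29 × 25/1000 = 0.00725 mol; V_base = moles/0.26 × 1000 = 27.9 mL. At equivalence only the conjugate base is present: [A⁻] = 0.00725/0.053 = 1.3709e-01 M. Kb = Kw/Ka = 4.67e-11; [OH⁻] = √(Kb × [A⁻]) = 2.5310e-06; pOH = 5.60; pH = 14 - pOH = 8.40.

V = 27.9 mL, pH = 8.40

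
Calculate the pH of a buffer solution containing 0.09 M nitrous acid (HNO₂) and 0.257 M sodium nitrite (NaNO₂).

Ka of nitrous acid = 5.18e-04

pKa = -log(5.18e-04) = 3.29. pH = pKa + log([A⁻]/[HA]) = 3.29 + log(0.257/0.09)

pH = 3.74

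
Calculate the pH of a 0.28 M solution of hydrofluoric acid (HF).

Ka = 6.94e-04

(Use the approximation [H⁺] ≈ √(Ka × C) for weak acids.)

[H⁺] = √(Ka × C) = √(6.94e-04 × 0.28) = 1.3940e-02. pH = -log(1.3940e-02)

pH = 1.86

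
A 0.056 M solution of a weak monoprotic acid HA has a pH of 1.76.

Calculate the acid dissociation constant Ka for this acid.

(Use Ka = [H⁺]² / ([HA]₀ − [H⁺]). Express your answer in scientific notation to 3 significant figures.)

[H⁺] = 10^(−pH) = 10^(−1.76) = 1.738e-02 M. For HA ⇌ H⁺ + A⁻, Ka = [H⁺][A⁻]/[HA] = [H⁺]² / ([HA]₀ − [H⁺]) = (1.738e-02)² / (0.056 − 1.738e-02) = 7.82e-03.

K_a = 7.82e-03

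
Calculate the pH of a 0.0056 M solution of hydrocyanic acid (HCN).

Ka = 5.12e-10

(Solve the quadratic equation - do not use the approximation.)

x² + Ka×x - Ka×C = 0. Using quadratic formula: [H⁺] = 1.6930e-06

pH = 5.77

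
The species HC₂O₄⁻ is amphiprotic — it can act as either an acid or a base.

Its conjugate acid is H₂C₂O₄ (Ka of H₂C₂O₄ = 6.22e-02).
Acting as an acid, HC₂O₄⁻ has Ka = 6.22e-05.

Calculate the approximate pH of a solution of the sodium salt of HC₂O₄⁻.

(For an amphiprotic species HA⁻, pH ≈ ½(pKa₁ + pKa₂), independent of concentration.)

pKa₁ = -log(6.22e-02) = 1.21; pKa₂ = -log(6.22e-05) = 4.21. For an amphiprotic species, pH ≈ ½(pKa₁ + pKa₂) = ½(1.21 + 4.21) = 2.71.

pH = 2.71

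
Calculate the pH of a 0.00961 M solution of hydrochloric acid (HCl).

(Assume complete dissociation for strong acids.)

[H⁺] = 0.00961 M for strong acid. pH = -log[H⁺] = -log(0.00961)

pH = 2.02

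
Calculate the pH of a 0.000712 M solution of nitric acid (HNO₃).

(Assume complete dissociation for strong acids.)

[H⁺] = 0.000712 M for strong acid. pH = -log[H⁺] = -log(0.000712)

pH = 3.15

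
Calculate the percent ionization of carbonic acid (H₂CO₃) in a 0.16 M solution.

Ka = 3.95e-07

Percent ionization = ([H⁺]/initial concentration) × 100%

Using Ka equilibrium: x² + Ka×x - Ka×C = 0. Solving: [H⁺] = 2.5120e-04. Percent = (2.5120e-04/0.16) × 100

Percent ionization = 0.157%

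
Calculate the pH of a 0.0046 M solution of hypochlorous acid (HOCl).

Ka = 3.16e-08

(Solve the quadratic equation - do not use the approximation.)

x² + Ka×x - Ka×C = 0. Using quadratic formula: [H⁺] = 1.2041e-05

pH = 4.92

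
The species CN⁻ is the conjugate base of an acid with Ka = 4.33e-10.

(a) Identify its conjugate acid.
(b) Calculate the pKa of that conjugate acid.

(a) The conjugate acid is formed by adding one H⁺ to CN⁻, giving HCN. (b) pKa = -log(Ka) = -log(4.33e-10) = 9.36.

Conjugate acid: HCN; pK_a = 9.36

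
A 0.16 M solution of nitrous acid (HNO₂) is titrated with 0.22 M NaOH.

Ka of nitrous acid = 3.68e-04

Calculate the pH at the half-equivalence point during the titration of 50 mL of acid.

At half-equivalence [HA] = [A⁻], so Henderson-Hasselbalch gives pH = pKa = -log(3.68e-04) = 3.43.

pH = pKa = 3.43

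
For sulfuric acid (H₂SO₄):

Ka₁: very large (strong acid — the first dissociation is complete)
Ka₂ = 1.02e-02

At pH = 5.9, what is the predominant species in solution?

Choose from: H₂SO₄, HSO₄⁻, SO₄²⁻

The first dissociation is complete, so H₂SO₄ itself is never the predominant species in water; pKa₂ = -log(1.02e-02) = 1.99. For a polyprotic acid the predominant species crosses at each pKa: below pKa_n the protonated form dominates, above it the deprotonated form does. At pH = 5.9, the predominant species is SO₄²⁻.

SO₄²⁻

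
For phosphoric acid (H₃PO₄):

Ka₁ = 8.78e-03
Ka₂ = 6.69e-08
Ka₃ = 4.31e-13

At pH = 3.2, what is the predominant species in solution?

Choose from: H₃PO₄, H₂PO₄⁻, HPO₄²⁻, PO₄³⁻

pKa₁ = 2.06, pKa₂ = 7.17, pKa₃ = 12.37. For a polyprotic acid the predominant species crosses at each pKa: below pKa_n the protonated form dominates, above it the deprotonated form does. At pH = 3.2, the predominant species is H₂PO₄⁻.

H₂PO₄⁻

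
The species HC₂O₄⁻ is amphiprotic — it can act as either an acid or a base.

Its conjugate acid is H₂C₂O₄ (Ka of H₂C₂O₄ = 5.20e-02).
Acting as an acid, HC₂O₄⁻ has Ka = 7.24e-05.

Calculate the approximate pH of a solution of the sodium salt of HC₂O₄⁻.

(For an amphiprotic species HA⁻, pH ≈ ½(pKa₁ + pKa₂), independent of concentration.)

pKa₁ = -log(5.20e-02) = 1.28; pKa₂ = -log(7.24e-05) = 4.14. For an amphiprotic species, pH ≈ ½(pKa₁ + pKa₂) = ½(1.28 + 4.14) = 2.71.

pH = 2.71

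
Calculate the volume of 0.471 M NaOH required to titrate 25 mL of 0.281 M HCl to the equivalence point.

At equivalence: moles acid = moles base. moles HCl = 0.281 × 25/1000 = 0.007025 mol. V_base = moles / 0.471 × 1000 = 14.9 mL.

V_{base} = 14.9 mL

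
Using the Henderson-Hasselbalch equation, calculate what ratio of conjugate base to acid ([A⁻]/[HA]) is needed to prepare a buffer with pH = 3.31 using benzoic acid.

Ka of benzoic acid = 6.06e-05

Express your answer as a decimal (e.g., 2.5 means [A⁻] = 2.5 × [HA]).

pKa = -log(6.06e-05) = 4.2175. pH = pKa + log([A⁻]/[HA]), so log([A⁻]/[HA]) = pH − pKa = 3.31 − 4.2175 = -0.9075. [A⁻]/[HA] = 10^(-0.9075) = 0.124

[A⁻]/[HA] = 0.124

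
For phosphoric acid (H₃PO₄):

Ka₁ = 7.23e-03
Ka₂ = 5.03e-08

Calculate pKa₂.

pKa₂ = -log(Ka₂) = -log(5.03e-08) = 7.30.

pK_{a2} = 7.30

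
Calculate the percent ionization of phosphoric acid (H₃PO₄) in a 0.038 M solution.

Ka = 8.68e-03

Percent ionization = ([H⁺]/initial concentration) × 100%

Using Ka equilibrium: x² + Ka×x - Ka×C = 0. Solving: [H⁺] = 1.4333e-02. Percent = (1.4333e-02/0.038) × 100

Percent ionization = 37.7%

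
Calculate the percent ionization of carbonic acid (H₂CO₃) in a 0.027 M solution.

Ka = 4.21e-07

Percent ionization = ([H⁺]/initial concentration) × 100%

Using Ka equilibrium: x² + Ka×x - Ka×C = 0. Solving: [H⁺] = 1.0641e-04. Percent = (1.0641e-04/0.027) × 100

Percent ionization = 0.394%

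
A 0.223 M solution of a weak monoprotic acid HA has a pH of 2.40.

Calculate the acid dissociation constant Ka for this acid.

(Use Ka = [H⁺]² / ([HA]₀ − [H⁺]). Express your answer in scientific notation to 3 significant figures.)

[H⁺] = 10^(−pH) = 10^(−2.40) = 3.981e-03 M. For HA ⇌ H⁺ + A⁻, Ka = [H⁺][A⁻]/[HA] = [H⁺]² / ([HA]₀ − [H⁺]) = (3.981e-03)² / (0.223 − 3.981e-03) = 7.24e-05.

K_a = 7.24e-05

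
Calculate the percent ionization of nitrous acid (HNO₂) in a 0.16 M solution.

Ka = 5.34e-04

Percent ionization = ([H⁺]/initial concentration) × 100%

Using Ka equilibrium: x² + Ka×x - Ka×C = 0. Solving: [H⁺] = 8.9802e-03. Percent = (8.9802e-03/0.16) × 100

Percent ionization = 5.61%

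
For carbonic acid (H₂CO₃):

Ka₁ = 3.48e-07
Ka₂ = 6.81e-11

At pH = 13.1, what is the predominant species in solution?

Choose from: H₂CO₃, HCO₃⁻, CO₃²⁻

pKa₁ = 6.46, pKa₂ = 10.17. For a polyprotic acid the predominant species crosses at each pKa: below pKa_n the protonated form dominates, above it the deprotonated form does. At pH = 13.1, the predominant species is CO₃²⁻.

CO₃²⁻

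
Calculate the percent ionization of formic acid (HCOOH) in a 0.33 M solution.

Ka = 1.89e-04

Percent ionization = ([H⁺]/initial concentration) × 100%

Using Ka equilibrium: x² + Ka×x - Ka×C = 0. Solving: [H⁺] = 7.8035e-03. Percent = (7.8035e-03/0.33) × 100

Percent ionization = 2.36%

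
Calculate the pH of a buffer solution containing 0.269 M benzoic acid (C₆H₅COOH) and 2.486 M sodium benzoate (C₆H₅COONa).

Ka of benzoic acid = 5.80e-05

pKa = -log(5.80e-05) = 4.24. pH = pKa + log([A⁻]/[HA]) = 4.24 + log(2.486/0.269)

pH = 5.20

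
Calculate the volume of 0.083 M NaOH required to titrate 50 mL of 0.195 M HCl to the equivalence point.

At equivalence: moles acid = moles base. moles HCl = 0.195 × 50/1000 = 0.00975 mol. V_base = moles / 0.083 × 1000 = 117.5 mL.

V_{base} = 117.5 mL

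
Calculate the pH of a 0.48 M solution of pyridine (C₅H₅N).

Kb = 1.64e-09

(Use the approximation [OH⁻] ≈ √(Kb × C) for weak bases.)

[OH⁻] = √(Kb × C) = √(1.64e-09 × 0.48) = 2.8057e-05. pOH = 4.55, pH = 14 - pOH

pH = 9.45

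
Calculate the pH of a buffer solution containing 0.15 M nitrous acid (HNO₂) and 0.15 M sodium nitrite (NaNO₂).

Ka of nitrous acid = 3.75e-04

pKa = -log(3.75e-04) = 3.43. pH = pKa + log([A⁻]/[HA]) = 3.43 + log(0.15/0.15)

pH = 3.43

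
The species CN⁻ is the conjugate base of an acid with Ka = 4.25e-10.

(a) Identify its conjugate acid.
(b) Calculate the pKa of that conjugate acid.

(a) The conjugate acid is formed by adding one H⁺ to CN⁻, giving HCN. (b) pKa = -log(Ka) = -log(4.25e-10) = 9.37.

Conjugate acid: HCN; pK_a = 9.37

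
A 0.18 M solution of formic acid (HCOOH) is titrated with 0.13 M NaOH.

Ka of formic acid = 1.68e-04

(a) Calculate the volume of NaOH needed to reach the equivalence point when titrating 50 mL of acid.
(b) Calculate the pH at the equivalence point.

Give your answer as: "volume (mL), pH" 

moles acid = 0.18 × 50/1000 = 0.009 mol; V_base = moles/0.13 × 1000 = 69.2 mL. At equivalence only the conjugate base is present: [A⁻] = 0.009/0.119 = 7.5484e-02 M. Kb = Kw/Ka = 5.95e-11; [OH⁻] = √(Kb × [A⁻]) = 2.1197e-06; pOH = 5.67; pH = 14 - pOH = 8.33.

V = 69.2 mL, pH = 8.33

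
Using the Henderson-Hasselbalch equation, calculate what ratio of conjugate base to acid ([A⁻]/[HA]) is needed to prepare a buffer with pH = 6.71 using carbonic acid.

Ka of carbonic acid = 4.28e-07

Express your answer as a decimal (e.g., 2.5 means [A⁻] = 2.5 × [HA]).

pKa = -log(4.28e-07) = 6.3686. pH = pKa + log([A⁻]/[HA]), so log([A⁻]/[HA]) = pH − pKa = 6.71 − 6.3686 = 0.3414. [A⁻]/[HA] = 10^(0.3414) = 2.20

[A⁻]/[HA] = 2.20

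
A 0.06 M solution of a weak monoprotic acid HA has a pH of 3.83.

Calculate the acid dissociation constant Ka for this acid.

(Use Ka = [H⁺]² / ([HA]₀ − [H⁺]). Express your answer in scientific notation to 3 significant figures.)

[H⁺] = 10^(−pH) = 10^(−3.83) = 1.479e-04 M. For HA ⇌ H⁺ + A⁻, Ka = [H⁺][A⁻]/[HA] = [H⁺]² / ([HA]₀ − [H⁺]) = (1.479e-04)² / (0.06 − 1.479e-04) = 3.66e-07.

K_a = 3.66e-07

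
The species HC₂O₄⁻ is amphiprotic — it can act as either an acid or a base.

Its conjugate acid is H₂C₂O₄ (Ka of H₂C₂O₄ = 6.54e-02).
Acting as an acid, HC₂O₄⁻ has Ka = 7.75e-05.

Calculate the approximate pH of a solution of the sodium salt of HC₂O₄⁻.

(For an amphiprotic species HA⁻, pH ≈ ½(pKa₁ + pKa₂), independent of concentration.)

pKa₁ = -log(6.54e-02) = 1.18; pKa₂ = -log(7.75e-05) = 4.11. For an amphiprotic species, pH ≈ ½(pKa₁ + pKa₂) = ½(1.18 + 4.11) = 2.65.

pH = 2.65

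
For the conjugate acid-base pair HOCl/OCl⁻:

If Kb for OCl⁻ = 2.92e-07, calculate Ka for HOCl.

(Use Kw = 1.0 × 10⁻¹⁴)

For a conjugate pair Ka × Kb = Kw, so Ka = Kw/Kb = 1.0 × 10⁻¹⁴ / 2.92e-07 = 3.42e-08.

K_a = 3.42e-08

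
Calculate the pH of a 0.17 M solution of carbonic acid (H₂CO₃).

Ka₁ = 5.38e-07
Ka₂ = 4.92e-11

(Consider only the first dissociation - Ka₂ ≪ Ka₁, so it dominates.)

First dissociation dominates. From Ka₁ = [H⁺][HA⁻]/[H₂A], x² + Ka₁·x − Ka₁·C = 0 with C = 0.17 M and Ka₁ = 5.38e-07. Solving: [H⁺] = (−Ka₁ + √(Ka₁² + 4·Ka₁·C)) / 2 = 3.0215e-04 M. pH = -log(3.0215e-04) = 3.52.

pH = 3.52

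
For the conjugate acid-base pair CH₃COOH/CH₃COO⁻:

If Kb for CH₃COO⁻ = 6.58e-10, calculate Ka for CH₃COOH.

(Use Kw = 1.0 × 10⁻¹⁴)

For a conjugate pair Ka × Kb = Kw, so Ka = Kw/Kb = 1.0 × 10⁻¹⁴ / 6.58e-10 = 1.52e-05.

K_a = 1.52e-05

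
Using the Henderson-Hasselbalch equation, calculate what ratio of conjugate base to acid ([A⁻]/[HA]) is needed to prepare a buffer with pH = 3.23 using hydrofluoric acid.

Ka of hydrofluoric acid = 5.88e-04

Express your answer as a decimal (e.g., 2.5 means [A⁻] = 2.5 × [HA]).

pKa = -log(5.88e-04) = 3.2306. pH = pKa + log([A⁻]/[HA]), so log([A⁻]/[HA]) = pH − pKa = 3.23 − 3.2306 = -0.0006. [A⁻]/[HA] = 10^(-0.0006) = 0.999

[A⁻]/[HA] = 0.999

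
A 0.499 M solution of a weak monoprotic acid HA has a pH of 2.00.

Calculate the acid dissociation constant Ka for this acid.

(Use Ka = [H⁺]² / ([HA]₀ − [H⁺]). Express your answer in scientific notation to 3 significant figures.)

[H⁺] = 10^(−pH) = 10^(−2.00) = 1.000e-02 M. For HA ⇌ H⁺ + A⁻, Ka = [H⁺][A⁻]/[HA] = [H⁺]² / ([HA]₀ − [H⁺]) = (1.000e-02)² / (0.499 − 1.000e-02) = 2.04e-04.

K_a = 2.04e-04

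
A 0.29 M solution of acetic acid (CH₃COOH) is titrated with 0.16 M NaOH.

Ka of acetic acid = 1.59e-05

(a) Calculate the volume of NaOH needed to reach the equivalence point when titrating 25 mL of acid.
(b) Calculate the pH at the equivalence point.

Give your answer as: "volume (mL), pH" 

moles acid = 0.29 × 25/1000 = 0.00725 mol; V_base = moles/0.16 × 1000 = 45.3 mL. At equivalence only the conjugate base is present: [A⁻] = 0.00725/0.070 = 1.0311e-01 M. Kb = Kw/Ka = 6.29e-10; [OH⁻] = √(Kb × [A⁻]) = 8.0529e-06; pOH = 5.09; pH = 14 - pOH = 8.91.

V = 45.3 mL, pH = 8.91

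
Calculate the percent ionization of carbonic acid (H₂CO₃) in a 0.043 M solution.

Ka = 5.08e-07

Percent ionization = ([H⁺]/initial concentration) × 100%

Using Ka equilibrium: x² + Ka×x - Ka×C = 0. Solving: [H⁺] = 1.4754e-04. Percent = (1.4754e-04/0.043) × 100

Percent ionization = 0.343%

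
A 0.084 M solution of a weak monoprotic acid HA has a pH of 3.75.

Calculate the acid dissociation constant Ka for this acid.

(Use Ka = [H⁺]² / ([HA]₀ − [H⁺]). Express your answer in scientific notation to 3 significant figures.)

[H⁺] = 10^(−pH) = 10^(−3.75) = 1.778e-04 M. For HA ⇌ H⁺ + A⁻, Ka = [H⁺][A⁻]/[HA] = [H⁺]² / ([HA]₀ − [H⁺]) = (1.778e-04)² / (0.084 − 1.778e-04) = 3.77e-07.

K_a = 3.77e-07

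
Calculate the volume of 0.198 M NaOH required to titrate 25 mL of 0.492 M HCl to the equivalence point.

At equivalence: moles acid = moles base. moles HCl = 0.492 × 25/1000 = 0.0123 mol. V_base = moles / 0.198 × 1000 = 62.1 mL.

V_{base} = 62.1 mL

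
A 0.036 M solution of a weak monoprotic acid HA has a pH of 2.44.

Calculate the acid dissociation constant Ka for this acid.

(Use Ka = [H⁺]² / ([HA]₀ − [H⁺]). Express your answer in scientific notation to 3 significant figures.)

[H⁺] = 10^(−pH) = 10^(−2.44) = 3.631e-03 M. For HA ⇌ H⁺ + A⁻, Ka = [H⁺][A⁻]/[HA] = [H⁺]² / ([HA]₀ − [H⁺]) = (3.631e-03)² / (0.036 − 3.631e-03) = 4.07e-04.

K_a = 4.07e-04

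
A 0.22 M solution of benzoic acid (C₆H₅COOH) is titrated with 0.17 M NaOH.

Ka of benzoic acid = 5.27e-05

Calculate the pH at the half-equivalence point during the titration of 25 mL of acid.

At half-equivalence [HA] = [A⁻], so Henderson-Hasselbalch gives pH = pKa = -log(5.27e-05) = 4.28.

pH = pKa = 4.28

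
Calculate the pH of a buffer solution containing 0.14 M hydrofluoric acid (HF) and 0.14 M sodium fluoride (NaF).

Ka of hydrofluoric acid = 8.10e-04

pKa = -log(8.10e-04) = 3.09. pH = pKa + log([A⁻]/[HA]) = 3.09 + log(0.14/0.14)

pH = 3.09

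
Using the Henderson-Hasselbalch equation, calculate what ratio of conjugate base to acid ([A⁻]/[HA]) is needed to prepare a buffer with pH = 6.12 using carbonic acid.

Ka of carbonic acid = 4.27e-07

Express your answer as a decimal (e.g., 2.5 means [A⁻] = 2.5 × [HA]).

pKa = -log(4.27e-07) = 6.3696. pH = pKa + log([A⁻]/[HA]), so log([A⁻]/[HA]) = pH − pKa = 6.12 − 6.3696 = -0.2496. [A⁻]/[HA] = 10^(-0.2496) = 0.563

[A⁻]/[HA] = 0.563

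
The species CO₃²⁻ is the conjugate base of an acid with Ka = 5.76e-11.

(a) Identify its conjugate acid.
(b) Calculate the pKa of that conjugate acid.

(a) The conjugate acid is formed by adding one H⁺ to CO₃²⁻, giving HCO₃⁻. (b) pKa = -log(Ka) = -log(5.76e-11) = 10.24.

Conjugate acid: HCO₃⁻; pK_a = 10.24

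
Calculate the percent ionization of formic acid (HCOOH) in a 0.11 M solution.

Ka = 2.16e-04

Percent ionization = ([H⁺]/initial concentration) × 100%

Using Ka equilibrium: x² + Ka×x - Ka×C = 0. Solving: [H⁺] = 4.7676e-03. Percent = (4.7676e-03/0.11) × 100

Percent ionization = 4.33%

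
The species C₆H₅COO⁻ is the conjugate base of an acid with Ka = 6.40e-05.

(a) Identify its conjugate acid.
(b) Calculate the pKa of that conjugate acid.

(a) The conjugate acid is formed by adding one H⁺ to C₆H₅COO⁻, giving C₆H₅COOH. (b) pKa = -log(Ka) = -log(6.40e-05) = 4.19.

Conjugate acid: C₆H₅COOH; pK_a = 4.19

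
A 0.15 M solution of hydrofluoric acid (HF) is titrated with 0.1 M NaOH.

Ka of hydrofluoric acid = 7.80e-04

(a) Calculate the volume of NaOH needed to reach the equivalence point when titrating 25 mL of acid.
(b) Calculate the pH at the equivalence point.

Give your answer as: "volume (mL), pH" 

moles acid = 0.15 × 25/1000 = 0.00375 mol; V_base = moles/0.1 × 1000 = 37.5 mL. At equivalence only the conjugate base is present: [A⁻] = 0.00375/0.062 = 6.0000e-02 M. Kb = Kw/Ka = 1.28e-11; [OH⁻] = √(Kb × [A⁻]) = 8.7706e-07; pOH = 6.06; pH = 14 - pOH = 7.94.

V = 37.5 mL, pH = 7.94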